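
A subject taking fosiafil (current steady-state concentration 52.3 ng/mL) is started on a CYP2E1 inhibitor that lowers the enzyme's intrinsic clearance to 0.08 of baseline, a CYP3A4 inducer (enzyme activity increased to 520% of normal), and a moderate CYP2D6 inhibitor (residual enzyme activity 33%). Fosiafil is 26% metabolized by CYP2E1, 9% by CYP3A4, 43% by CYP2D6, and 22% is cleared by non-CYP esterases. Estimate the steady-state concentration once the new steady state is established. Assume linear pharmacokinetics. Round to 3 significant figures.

CYP2E1: 0.26 × 0.08 = 0.0208
CYP3A4: 0.09 × 5.2 = 0.468
CYP2D6: 0.43 × 0.33 = 0.1419
Other: 0.22 (unchanged)
Relative clearance = 0.0208 + 0.468 + 0.1419 + 0.22 = 0.8507.
New steady-state concentration = 52.3 / 0.8507 = 61.5 ng/mL (concentration scales inversely with clearance).

61.5 ng/mL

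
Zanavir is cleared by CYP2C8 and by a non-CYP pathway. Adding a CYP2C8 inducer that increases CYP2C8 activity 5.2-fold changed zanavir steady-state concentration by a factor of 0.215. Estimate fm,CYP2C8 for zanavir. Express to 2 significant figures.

Call the CYP2C8 fraction fm. After the interaction, CL_new/CL_old = fm × 5.2 + (1 − fm).
Steady-state concentration ratio = 1 / (new CL fraction), so new CL fraction = 1 / 0.215 = 4.651.
fm × 5.2 + 1 − fm = 4.651  ⇒  fm × (5.2 − 1) = 3.651  ⇒  fm = 0.87.

0.87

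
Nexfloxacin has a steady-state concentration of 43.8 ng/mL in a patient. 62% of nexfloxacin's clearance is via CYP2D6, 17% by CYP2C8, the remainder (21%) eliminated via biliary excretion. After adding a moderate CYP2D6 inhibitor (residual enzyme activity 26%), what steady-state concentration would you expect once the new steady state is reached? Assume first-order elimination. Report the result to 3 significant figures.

The CYP2D6 pathway (62% of clearance) is reduced to 0.26× activity: 0.62 × 0.26 = 0.1612.
CYP2C8 (17%) and the residual 21% are unaffected.
Relative clearance = 0.1612 + 0.17 + 0.21 = 0.5412.
Steady-state concentration ∝ 1/CL, so new value = 43.8 / 0.5412 = 80.9 ng/mL.

80.9 ng/mL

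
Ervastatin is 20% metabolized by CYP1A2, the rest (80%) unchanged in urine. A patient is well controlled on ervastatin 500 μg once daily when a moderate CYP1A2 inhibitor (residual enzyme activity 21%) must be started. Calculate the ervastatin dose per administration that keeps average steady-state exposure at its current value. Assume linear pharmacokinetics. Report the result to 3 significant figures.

421 μg

The CYP1A2 pathway (20% of clearance) falls to 0.21× activity: 0.2 × 0.21 = 0.042.
Non-CYP routes (80%) are unchanged.
New clearance relative to baseline: 0.042 + 0.8 = 0.842.
Css,avg = (dose rate)/CL, so holding Css fixed requires dose ∝ CL: 500 × 0.842 = 421 μg.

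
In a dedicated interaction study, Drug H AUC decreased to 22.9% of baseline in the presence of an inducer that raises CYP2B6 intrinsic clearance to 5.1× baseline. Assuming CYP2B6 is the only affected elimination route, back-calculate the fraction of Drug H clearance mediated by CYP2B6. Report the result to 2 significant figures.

0.82

CL'/CL = 1 / 0.229 = 4.367
5.1·fm + (1 − fm) = 4.367
fm = (4.367 − 1) / (5.1 − 1) = 0.82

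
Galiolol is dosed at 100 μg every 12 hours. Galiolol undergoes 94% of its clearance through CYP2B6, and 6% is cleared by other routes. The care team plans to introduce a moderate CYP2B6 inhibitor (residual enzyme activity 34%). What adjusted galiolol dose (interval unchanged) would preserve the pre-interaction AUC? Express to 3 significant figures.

The CYP2B6 pathway (94% of clearance) falls to 0.34× activity: 0.94 × 0.34 = 0.3196.
Non-CYP routes (6%) are unchanged.
New clearance relative to baseline: 0.3196 + 0.06 = 0.3796.
Css,avg = (dose rate)/CL, so holding Css fixed requires dose ∝ CL: 100 × 0.3796 = 38.0 μg.

38.0 μg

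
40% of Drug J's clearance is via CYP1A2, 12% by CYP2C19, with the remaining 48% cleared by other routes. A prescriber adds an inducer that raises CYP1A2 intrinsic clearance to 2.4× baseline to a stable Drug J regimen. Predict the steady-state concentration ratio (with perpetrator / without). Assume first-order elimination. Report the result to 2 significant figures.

CYP1A2: 0.4 × 2.4 = 0.96
CYP2C19: 0.12 (unchanged)
Other: 0.48 (unchanged)
New clearance relative to baseline: 0.96 + 0.12 + 0.48 = 1.56.
Steady-state concentration is inversely proportional to clearance, so the fold-change is 1 / 1.56 = 0.64.

0.64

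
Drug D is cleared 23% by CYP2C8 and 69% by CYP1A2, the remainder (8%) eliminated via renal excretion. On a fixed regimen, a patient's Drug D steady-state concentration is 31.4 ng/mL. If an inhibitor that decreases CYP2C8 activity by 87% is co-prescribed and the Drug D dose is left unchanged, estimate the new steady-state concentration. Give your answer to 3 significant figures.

39.3 ng/mL

The CYP2C8 pathway (23% of clearance) is reduced to 0.13× activity: 0.23 × 0.13 = 0.0299.
CYP1A2 (69%) and the residual 8% are unaffected.
CL_new/CL_old = 0.0299 + 0.69 + 0.08 = 0.7999.
With dosing unchanged, steady-state concentration scales as 1/CL: 31.4 / 0.7999 = 39.3 ng/mL.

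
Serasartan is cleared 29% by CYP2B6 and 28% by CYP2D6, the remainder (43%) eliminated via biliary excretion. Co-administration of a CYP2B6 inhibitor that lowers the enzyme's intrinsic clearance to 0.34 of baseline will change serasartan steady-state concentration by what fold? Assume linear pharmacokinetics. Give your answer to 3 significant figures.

1.24

The CYP2B6 pathway (29% of clearance) drops to 0.34× activity: 0.29 × 0.34 = 0.0986.
CYP2D6 (28%) and the residual 43% are unaffected.
Relative clearance = 0.0986 + 0.28 + 0.43 = 0.8086.
Steady-state concentration ratio = CL_old/CL_new = 1 / 0.8086 = 1.24.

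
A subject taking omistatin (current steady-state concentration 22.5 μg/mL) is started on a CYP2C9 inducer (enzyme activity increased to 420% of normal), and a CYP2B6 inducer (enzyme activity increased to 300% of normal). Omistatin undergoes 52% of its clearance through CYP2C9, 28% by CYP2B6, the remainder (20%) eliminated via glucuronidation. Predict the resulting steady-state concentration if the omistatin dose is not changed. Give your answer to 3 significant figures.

6.98 μg/mL

The CYP2C9 pathway (52% of clearance) rises to 4.2× activity: 0.52 × 4.2 = 2.184.
The CYP2B6 pathway (28% of clearance) increases to 3× activity: 0.28 × 3 = 0.84.
Non-CYP routes (20%) are unchanged.
Relative clearance = 2.184 + 0.84 + 0.2 = 3.224.
New steady-state concentration = 22.5 / 3.224 = 6.98 μg/mL (concentration scales inversely with clearance).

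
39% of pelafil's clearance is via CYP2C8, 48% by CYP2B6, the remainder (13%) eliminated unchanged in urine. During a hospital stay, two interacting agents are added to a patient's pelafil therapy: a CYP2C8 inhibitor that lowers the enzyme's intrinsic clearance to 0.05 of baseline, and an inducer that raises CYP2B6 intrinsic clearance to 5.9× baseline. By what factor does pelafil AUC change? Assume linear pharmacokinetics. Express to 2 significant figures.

The CYP2C8 pathway (39% of clearance) is reduced to 0.05× activity: 0.39 × 0.05 = 0.0195.
The CYP2B6 pathway (48% of clearance) rises to 5.9× activity: 0.48 × 5.9 = 2.832.
The remaining 13% of clearance is unaffected.
CL_new/CL_old = 0.0195 + 2.832 + 0.13 = 2.9815.
Net AUC ratio = 1 / 2.9815 = 0.34.

0.34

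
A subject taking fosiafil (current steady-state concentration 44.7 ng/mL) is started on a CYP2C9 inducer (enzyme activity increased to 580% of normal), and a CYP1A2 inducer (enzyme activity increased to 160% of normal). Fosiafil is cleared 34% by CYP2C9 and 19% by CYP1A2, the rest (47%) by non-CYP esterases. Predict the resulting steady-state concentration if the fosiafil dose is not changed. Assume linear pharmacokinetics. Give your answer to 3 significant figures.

The CYP2C9 pathway (34% of clearance) rises to 5.8× activity: 0.34 × 5.8 = 1.972.
The CYP1A2 pathway (19% of clearance) increases to 1.6× activity: 0.19 × 1.6 = 0.304.
The remaining 47% of clearance is unaffected.
New clearance relative to baseline: 1.972 + 0.304 + 0.47 = 2.746.
New steady-state concentration = 44.7 / 2.746 = 16.3 ng/mL (concentration scales inversely with clearance).

16.3 ng/mL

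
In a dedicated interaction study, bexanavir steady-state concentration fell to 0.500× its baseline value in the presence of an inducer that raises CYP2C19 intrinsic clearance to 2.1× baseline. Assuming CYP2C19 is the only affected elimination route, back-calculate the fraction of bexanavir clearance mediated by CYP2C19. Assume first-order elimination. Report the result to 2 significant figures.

0.91

CL'/CL = 1 / 0.500 = 2
2.1·fm + (1 − fm) = 2
fm = (2 − 1) / (2.1 − 1) = 0.91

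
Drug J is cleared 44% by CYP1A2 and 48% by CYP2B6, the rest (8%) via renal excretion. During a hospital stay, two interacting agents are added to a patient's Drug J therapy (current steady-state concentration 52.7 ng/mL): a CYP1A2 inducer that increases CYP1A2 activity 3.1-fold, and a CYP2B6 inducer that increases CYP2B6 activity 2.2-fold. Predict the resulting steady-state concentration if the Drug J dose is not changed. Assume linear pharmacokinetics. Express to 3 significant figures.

21.1 ng/mL

The CYP1A2 pathway (44% of clearance) is boosted to 3.1× activity: 0.44 × 3.1 = 1.364.
The CYP2B6 pathway (48% of clearance) rises to 2.2× activity: 0.48 × 2.2 = 1.056.
The remaining 8% of clearance is unaffected.
CL_new/CL_old = 1.364 + 1.056 + 0.08 = 2.5.
Dividing the baseline by the relative clearance: 52.7 / 2.5 = 21.1 ng/mL.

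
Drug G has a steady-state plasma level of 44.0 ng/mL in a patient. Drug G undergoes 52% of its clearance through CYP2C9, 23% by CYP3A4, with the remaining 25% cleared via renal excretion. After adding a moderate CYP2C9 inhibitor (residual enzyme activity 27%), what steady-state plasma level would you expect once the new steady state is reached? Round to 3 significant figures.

70.9 ng/mL

CYP2C9: 0.52 × 0.27 = 0.1404
CYP3A4: 0.23 (unchanged)
Other: 0.25 (unchanged)
CL_new/CL_old = 0.1404 + 0.23 + 0.25 = 0.6204.
New steady-state plasma level = baseline ÷ relative clearance = 44.0 / 0.6204 = 70.9 ng/mL.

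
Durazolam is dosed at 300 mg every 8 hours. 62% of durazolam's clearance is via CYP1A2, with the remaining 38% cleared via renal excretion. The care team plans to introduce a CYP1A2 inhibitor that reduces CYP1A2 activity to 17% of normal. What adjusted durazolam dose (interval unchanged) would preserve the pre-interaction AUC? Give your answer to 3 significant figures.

The CYP1A2 pathway (62% of clearance) falls to 0.17× activity: 0.62 × 0.17 = 0.1054.
The remaining 38% of clearance is unaffected.
CL_new/CL_old = 0.1054 + 0.38 = 0.4854.
To maintain the same steady-state level, dose must scale with clearance: new dose = 300 × 0.4854 = 146 mg.

146 mg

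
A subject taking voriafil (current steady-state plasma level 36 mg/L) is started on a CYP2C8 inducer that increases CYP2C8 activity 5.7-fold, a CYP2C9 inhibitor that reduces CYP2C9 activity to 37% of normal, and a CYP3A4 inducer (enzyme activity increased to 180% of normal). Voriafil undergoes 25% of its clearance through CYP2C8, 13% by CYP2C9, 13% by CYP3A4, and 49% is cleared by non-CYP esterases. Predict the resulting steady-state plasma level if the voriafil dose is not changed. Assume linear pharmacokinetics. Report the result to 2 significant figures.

16 mg/L

CYP2C8: 0.25 × 5.7 = 1.425
CYP2C9: 0.13 × 0.37 = 0.0481
CYP3A4: 0.13 × 1.8 = 0.234
Other: 0.49 (unchanged)
Relative clearance = 1.425 + 0.0481 + 0.234 + 0.49 = 2.1971.
New steady-state plasma level = 36 / 2.1971 = 16 mg/L (concentration scales inversely with clearance).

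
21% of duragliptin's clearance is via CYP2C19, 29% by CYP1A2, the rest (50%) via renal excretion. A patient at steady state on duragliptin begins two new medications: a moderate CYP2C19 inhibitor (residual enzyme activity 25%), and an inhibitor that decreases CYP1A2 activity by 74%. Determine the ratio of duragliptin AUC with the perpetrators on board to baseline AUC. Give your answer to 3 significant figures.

1.59

The CYP2C19 pathway (21% of clearance) falls to 0.25× activity: 0.21 × 0.25 = 0.0525.
The CYP1A2 pathway (29% of clearance) is reduced to 0.26× activity: 0.29 × 0.26 = 0.0754.
Non-CYP routes (50%) are unchanged.
New clearance relative to baseline: 0.0525 + 0.0754 + 0.5 = 0.6279.
Net AUC ratio = 1 / 0.6279 = 1.59.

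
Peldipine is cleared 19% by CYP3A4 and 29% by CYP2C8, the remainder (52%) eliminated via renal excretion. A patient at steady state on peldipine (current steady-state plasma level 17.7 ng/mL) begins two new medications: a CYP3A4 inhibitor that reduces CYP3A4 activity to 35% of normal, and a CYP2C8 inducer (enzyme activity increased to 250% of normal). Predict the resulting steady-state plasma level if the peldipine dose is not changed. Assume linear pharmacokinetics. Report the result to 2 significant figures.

13 ng/mL

The CYP3A4 pathway (19% of clearance) falls to 0.35× activity: 0.19 × 0.35 = 0.0665.
The CYP2C8 pathway (29% of clearance) rises to 2.5× activity: 0.29 × 2.5 = 0.725.
Non-CYP routes (52%) are unchanged.
CL_new/CL_old = 0.0665 + 0.725 + 0.52 = 1.3115.
New steady-state plasma level = 17.7 / 1.3115 = 13 ng/mL (concentration scales inversely with clearance).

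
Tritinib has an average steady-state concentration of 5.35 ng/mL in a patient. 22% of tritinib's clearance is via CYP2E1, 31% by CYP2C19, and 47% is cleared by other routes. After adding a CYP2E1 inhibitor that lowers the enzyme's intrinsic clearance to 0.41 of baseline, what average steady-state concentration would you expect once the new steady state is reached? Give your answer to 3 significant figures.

CYP2E1: 0.22 × 0.41 = 0.0902
CYP2C19: 0.31 (unchanged)
Other: 0.47 (unchanged)
Relative clearance = 0.0902 + 0.31 + 0.47 = 0.8702.
Average steady-state concentration ∝ 1/CL, so new value = 5.35 / 0.8702 = 6.15 ng/mL.

6.15 ng/mL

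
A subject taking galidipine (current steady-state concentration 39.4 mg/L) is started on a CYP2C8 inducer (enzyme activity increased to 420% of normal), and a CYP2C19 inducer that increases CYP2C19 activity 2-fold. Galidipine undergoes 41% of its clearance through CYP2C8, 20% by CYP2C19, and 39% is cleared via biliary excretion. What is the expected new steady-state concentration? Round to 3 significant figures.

15.7 mg/L

The CYP2C8 pathway (41% of clearance) rises to 4.2× activity: 0.41 × 4.2 = 1.722.
The CYP2C19 pathway (20% of clearance) is boosted to 2× activity: 0.2 × 2 = 0.4.
The remaining 39% of clearance is unaffected.
CL_new/CL_old = 1.722 + 0.4 + 0.39 = 2.512.
New steady-state concentration = 39.4 / 2.512 = 15.7 mg/L (concentration scales inversely with clearance).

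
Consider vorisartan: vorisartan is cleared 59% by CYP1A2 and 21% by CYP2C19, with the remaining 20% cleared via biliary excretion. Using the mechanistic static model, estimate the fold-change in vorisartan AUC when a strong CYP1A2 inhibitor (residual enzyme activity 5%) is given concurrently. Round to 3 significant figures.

2.28

CYP1A2: 0.59 × 0.05 = 0.0295
CYP2C19: 0.21 (unchanged)
Other: 0.2 (unchanged)
Relative clearance = 0.0295 + 0.21 + 0.2 = 0.4395.
Since AUC ∝ 1/CL, the ratio is 1 / 0.4395 = 2.28.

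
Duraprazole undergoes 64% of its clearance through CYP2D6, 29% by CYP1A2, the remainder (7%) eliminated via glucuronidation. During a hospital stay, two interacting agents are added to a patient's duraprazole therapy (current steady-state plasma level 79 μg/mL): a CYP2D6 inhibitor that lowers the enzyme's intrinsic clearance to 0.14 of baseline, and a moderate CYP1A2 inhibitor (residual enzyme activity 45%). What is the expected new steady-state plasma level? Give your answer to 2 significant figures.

2.7 × 10² μg/mL

The CYP2D6 pathway (64% of clearance) drops to 0.14× activity: 0.64 × 0.14 = 0.0896.
The CYP1A2 pathway (29% of clearance) is reduced to 0.45× activity: 0.29 × 0.45 = 0.1305.
The remaining 7% of clearance is unaffected.
CL_new/CL_old = 0.0896 + 0.1305 + 0.07 = 0.2901.
New steady-state plasma level = 79 / 0.2901 = 2.7 × 10² μg/mL (concentration scales inversely with clearance).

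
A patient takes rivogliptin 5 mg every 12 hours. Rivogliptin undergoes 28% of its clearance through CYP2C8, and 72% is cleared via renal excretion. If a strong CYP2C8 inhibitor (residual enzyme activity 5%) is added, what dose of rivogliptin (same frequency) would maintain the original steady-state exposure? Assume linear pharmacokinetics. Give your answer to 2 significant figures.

The CYP2C8 pathway (28% of clearance) falls to 0.05× activity: 0.28 × 0.05 = 0.014.
Non-CYP routes (72%) are unchanged.
CL_new/CL_old = 0.014 + 0.72 = 0.734.
Css,avg = (dose rate)/CL, so holding Css fixed requires dose ∝ CL: 5 × 0.734 = 3.7 mg.

3.7 mg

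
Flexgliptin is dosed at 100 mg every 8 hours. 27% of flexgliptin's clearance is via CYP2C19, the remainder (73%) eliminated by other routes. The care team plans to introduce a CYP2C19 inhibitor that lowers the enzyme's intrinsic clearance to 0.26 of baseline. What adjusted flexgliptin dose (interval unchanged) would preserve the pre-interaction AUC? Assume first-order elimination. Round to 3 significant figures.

The CYP2C19 pathway (27% of clearance) drops to 0.26× activity: 0.27 × 0.26 = 0.0702.
The remaining 73% of clearance is unaffected.
New clearance relative to baseline: 0.0702 + 0.73 = 0.8002.
To maintain the same steady-state level, dose must scale with clearance: new dose = 100 × 0.8002 = 80.0 mg.

80.0 mg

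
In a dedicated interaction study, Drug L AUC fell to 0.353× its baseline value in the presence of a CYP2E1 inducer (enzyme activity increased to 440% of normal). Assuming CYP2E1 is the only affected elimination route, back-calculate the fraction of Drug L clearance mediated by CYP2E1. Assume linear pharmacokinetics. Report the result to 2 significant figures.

0.54

Write x for the fraction cleared via CYP2E1. The observed AUC change means clearance rose to 1/0.353 = 2.833 of baseline.
Setting x·4.4 + (1 − x) = 2.833 and solving: x = (2.833 − 1)/(4.4 − 1) = 0.54.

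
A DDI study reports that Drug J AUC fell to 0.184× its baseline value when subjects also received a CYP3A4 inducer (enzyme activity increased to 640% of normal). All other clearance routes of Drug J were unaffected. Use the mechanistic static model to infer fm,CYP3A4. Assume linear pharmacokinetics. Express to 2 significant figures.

0.82

CL'/CL = 1 / 0.184 = 5.435
6.4·fm + (1 − fm) = 5.435
fm = (5.435 − 1) / (6.4 − 1) = 0.82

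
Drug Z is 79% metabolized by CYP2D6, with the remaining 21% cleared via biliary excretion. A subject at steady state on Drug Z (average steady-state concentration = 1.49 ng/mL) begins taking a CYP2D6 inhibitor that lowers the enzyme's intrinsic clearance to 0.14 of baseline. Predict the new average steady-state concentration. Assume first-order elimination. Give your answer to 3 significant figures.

CYP2D6: 0.79 × 0.14 = 0.1106
Other: 0.21 (unchanged)
CL_new/CL_old = 0.1106 + 0.21 = 0.3206.
Average steady-state concentration ∝ 1/CL, so new value = 1.49 / 0.3206 = 4.65 ng/mL.

4.65 ng/mL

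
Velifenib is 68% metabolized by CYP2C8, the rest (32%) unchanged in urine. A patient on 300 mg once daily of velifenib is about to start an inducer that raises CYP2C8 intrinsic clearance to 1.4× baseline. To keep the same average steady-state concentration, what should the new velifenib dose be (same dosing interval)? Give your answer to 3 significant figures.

CYP2C8: 0.68 × 1.4 = 0.952
Other: 0.32 (unchanged)
New clearance relative to baseline: 0.952 + 0.32 = 1.272.
To maintain the same steady-state level, dose must scale with clearance: new dose = 300 × 1.272 = 382 mg.

382 mg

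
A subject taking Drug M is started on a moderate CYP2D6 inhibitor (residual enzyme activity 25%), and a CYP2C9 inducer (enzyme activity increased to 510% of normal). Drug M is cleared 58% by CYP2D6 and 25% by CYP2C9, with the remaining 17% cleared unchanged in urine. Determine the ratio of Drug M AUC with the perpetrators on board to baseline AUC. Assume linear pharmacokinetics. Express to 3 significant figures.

The CYP2D6 pathway (58% of clearance) is reduced to 0.25× activity: 0.58 × 0.25 = 0.145.
The CYP2C9 pathway (25% of clearance) is boosted to 5.1× activity: 0.25 × 5.1 = 1.275.
The remaining 17% of clearance is unaffected.
New clearance relative to baseline: 0.145 + 1.275 + 0.17 = 1.59.
Net AUC ratio = 1 / 1.59 = 0.629.

0.629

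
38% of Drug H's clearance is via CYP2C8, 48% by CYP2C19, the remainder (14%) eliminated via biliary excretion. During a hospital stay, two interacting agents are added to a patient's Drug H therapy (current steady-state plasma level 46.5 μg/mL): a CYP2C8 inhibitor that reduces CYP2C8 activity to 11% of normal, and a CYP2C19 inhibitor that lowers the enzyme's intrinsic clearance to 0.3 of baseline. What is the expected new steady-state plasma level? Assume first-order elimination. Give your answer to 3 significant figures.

CYP2C8: 0.38 × 0.11 = 0.0418
CYP2C19: 0.48 × 0.3 = 0.144
Other: 0.14 (unchanged)
CL_new/CL_old = 0.0418 + 0.144 + 0.14 = 0.3258.
Steady-state plasma level ∝ 1/CL: new value = 46.5 / 0.3258 = 143 μg/mL.

143 μg/mL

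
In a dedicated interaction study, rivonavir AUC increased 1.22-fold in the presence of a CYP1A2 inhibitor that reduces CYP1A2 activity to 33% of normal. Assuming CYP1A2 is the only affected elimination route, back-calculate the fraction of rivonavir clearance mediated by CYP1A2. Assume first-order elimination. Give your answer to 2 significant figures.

0.27

Write x for the fraction cleared via CYP1A2. The observed AUC change means clearance fell to 1/1.22 = 0.8197 of baseline.
Only the CYP1A2 route changed, so 0.8197 = x·0.33 + (1 − x), giving x = 0.27.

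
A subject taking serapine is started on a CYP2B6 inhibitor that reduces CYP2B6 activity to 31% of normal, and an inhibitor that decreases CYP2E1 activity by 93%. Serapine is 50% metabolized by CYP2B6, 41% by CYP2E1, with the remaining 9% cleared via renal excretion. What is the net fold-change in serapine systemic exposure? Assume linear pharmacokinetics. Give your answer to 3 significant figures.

3.65

The CYP2B6 pathway (50% of clearance) falls to 0.31× activity: 0.5 × 0.31 = 0.155.
The CYP2E1 pathway (41% of clearance) drops to 0.07× activity: 0.41 × 0.07 = 0.0287.
The remaining 9% of clearance is unaffected.
New clearance relative to baseline: 0.155 + 0.0287 + 0.09 = 0.2737.
Net systemic exposure ratio = 1 / 0.2737 = 3.65.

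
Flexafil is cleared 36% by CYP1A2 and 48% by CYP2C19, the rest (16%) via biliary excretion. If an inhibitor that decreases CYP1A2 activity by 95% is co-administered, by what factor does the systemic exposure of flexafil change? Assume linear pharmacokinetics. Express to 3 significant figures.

The CYP1A2 pathway (36% of clearance) drops to 0.05× activity: 0.36 × 0.05 = 0.018.
CYP2C19 (48%) and the residual 16% are unaffected.
CL_new/CL_old = 0.018 + 0.48 + 0.16 = 0.658.
Systemic exposure is inversely proportional to clearance, so the fold-change is 1 / 0.658 = 1.52.

1.52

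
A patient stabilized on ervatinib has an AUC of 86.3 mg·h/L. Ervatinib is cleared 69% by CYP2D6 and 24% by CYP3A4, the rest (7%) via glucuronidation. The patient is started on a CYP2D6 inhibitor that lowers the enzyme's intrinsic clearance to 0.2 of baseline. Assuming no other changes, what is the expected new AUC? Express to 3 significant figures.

CYP2D6: 0.69 × 0.2 = 0.138
CYP3A4: 0.24 (unchanged)
Other: 0.07 (unchanged)
CL_new/CL_old = 0.138 + 0.24 + 0.07 = 0.448.
AUC ∝ 1/CL, so new value = 86.3 / 0.448 = 193 mg·h/L.

193 mg·h/L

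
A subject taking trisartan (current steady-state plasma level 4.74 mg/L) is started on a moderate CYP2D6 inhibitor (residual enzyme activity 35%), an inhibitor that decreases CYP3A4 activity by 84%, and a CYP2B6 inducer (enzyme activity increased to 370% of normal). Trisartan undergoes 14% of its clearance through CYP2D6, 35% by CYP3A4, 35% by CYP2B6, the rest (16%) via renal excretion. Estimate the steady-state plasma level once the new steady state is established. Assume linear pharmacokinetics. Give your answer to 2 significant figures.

CYP2D6: 0.14 × 0.35 = 0.049
CYP3A4: 0.35 × 0.16 = 0.056
CYP2B6: 0.35 × 3.7 = 1.295
Other: 0.16 (unchanged)
Relative clearance = 0.049 + 0.056 + 1.295 + 0.16 = 1.56.
New steady-state plasma level = 4.74 / 1.56 = 3.0 mg/L (concentration scales inversely with clearance).

3.0 mg/L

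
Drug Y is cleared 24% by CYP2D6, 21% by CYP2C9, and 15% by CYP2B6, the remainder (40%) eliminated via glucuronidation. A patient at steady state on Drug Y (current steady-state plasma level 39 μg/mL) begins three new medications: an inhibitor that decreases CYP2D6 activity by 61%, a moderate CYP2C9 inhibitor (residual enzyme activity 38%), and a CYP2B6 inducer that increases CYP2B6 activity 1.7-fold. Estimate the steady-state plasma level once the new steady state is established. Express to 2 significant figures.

47 μg/mL

The CYP2D6 pathway (24% of clearance) is reduced to 0.39× activity: 0.24 × 0.39 = 0.0936.
The CYP2C9 pathway (21% of clearance) falls to 0.38× activity: 0.21 × 0.38 = 0.0798.
The CYP2B6 pathway (15% of clearance) is boosted to 1.7× activity: 0.15 × 1.7 = 0.255.
The remaining 40% of clearance is unaffected.
New clearance relative to baseline: 0.0936 + 0.0798 + 0.255 + 0.4 = 0.8284.
Steady-state plasma level ∝ 1/CL: new value = 39 / 0.8284 = 47 μg/mL.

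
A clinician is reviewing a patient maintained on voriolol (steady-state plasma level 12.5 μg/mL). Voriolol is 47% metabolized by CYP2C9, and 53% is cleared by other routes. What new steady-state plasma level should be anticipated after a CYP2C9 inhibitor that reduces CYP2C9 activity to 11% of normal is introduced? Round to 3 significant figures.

21.5 μg/mL

The CYP2C9 pathway (47% of clearance) falls to 0.11× activity: 0.47 × 0.11 = 0.0517.
The remaining 53% of clearance is unaffected.
Relative clearance = 0.0517 + 0.53 = 0.5817.
Steady-state plasma level ∝ 1/CL, so new value = 12.5 / 0.5817 = 21.5 μg/mL.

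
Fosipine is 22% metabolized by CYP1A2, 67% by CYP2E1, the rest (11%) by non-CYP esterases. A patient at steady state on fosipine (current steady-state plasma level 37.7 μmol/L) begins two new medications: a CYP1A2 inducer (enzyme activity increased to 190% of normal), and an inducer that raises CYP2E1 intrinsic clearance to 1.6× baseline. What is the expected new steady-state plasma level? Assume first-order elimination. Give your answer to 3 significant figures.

The CYP1A2 pathway (22% of clearance) rises to 1.9× activity: 0.22 × 1.9 = 0.418.
The CYP2E1 pathway (67% of clearance) increases to 1.6× activity: 0.67 × 1.6 = 1.072.
The remaining 11% of clearance is unaffected.
Relative clearance = 0.418 + 1.072 + 0.11 = 1.6.
Steady-state plasma level ∝ 1/CL: new value = 37.7 / 1.6 = 23.6 μmol/L.

23.6 μmol/L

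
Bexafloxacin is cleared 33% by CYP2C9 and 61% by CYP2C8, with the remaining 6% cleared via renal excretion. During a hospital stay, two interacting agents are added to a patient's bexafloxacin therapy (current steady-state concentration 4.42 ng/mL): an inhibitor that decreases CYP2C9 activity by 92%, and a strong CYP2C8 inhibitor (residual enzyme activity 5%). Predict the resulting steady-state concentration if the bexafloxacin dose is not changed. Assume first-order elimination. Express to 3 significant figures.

The CYP2C9 pathway (33% of clearance) falls to 0.08× activity: 0.33 × 0.08 = 0.0264.
The CYP2C8 pathway (61% of clearance) falls to 0.05× activity: 0.61 × 0.05 = 0.0305.
The remaining 6% of clearance is unaffected.
CL_new/CL_old = 0.0264 + 0.0305 + 0.06 = 0.1169.
New steady-state concentration = 4.42 / 0.1169 = 37.8 ng/mL (concentration scales inversely with clearance).

37.8 ng/mL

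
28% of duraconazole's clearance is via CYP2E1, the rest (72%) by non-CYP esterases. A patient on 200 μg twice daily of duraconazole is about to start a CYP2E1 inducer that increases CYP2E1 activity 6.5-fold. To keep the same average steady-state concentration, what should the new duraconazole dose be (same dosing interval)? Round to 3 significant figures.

508 μg

The CYP2E1 pathway (28% of clearance) is boosted to 6.5× activity: 0.28 × 6.5 = 1.82.
The remaining 72% of clearance is unaffected.
Relative clearance = 1.82 + 0.72 = 2.54.
Css,avg = (dose rate)/CL, so holding Css fixed requires dose ∝ CL: 200 × 2.54 = 508 μg.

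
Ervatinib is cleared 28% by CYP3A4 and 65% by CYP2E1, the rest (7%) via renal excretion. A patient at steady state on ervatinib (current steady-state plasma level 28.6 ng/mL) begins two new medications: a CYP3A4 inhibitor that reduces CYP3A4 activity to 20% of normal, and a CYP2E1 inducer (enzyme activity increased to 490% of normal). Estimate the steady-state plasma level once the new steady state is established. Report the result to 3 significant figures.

The CYP3A4 pathway (28% of clearance) is reduced to 0.2× activity: 0.28 × 0.2 = 0.056.
The CYP2E1 pathway (65% of clearance) is boosted to 4.9× activity: 0.65 × 4.9 = 3.185.
Non-CYP routes (7%) are unchanged.
New clearance relative to baseline: 0.056 + 3.185 + 0.07 = 3.311.
Dividing the baseline by the relative clearance: 28.6 / 3.311 = 8.64 ng/mL.

8.64 ng/mL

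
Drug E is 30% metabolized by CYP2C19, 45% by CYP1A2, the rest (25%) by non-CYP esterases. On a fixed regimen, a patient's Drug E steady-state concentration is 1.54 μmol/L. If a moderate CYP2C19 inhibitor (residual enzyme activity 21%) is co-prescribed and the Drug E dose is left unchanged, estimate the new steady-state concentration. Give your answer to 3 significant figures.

2.02 μmol/L

The CYP2C19 pathway (30% of clearance) falls to 0.21× activity: 0.3 × 0.21 = 0.063.
CYP1A2 (45%) and the residual 25% are unaffected.
Relative clearance = 0.063 + 0.45 + 0.25 = 0.763.
Steady-state concentration ∝ 1/CL, so new value = 1.54 / 0.763 = 2.02 μmol/L.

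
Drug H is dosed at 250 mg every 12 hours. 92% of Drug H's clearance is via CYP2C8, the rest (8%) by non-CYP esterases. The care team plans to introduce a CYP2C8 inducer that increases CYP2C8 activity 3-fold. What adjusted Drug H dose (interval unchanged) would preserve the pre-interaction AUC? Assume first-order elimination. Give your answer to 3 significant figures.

The CYP2C8 pathway (92% of clearance) rises to 3× activity: 0.92 × 3 = 2.76.
Non-CYP routes (8%) are unchanged.
CL_new/CL_old = 2.76 + 0.08 = 2.84.
Exposure is unchanged when dose changes in proportion to clearance. New dose = 250 mg × 2.84 = 710 mg.

710 mg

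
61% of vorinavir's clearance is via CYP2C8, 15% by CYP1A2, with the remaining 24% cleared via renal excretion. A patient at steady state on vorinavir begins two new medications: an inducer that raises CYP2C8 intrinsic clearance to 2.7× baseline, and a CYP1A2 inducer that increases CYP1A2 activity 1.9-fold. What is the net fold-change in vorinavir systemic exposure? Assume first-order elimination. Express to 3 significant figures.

CYP2C8: 0.61 × 2.7 = 1.647
CYP1A2: 0.15 × 1.9 = 0.285
Other: 0.24 (unchanged)
Relative clearance = 1.647 + 0.285 + 0.24 = 2.172.
Because systemic exposure varies inversely with clearance, the combined effect is 1 / 2.172 = 0.460.

0.460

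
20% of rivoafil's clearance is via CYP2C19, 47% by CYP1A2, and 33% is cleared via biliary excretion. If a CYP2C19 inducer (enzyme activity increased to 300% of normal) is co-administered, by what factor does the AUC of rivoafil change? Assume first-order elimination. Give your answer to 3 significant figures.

CYP2C19: 0.2 × 3 = 0.6
CYP1A2: 0.47 (unchanged)
Other: 0.33 (unchanged)
Relative clearance = 0.6 + 0.47 + 0.33 = 1.4.
Since AUC ∝ 1/CL, the ratio is 1 / 1.4 = 0.714.

0.714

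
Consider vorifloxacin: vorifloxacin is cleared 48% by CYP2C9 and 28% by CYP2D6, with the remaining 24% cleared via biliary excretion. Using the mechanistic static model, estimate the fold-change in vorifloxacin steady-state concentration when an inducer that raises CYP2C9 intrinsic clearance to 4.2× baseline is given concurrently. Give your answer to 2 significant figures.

The CYP2C9 pathway (48% of clearance) rises to 4.2× activity: 0.48 × 4.2 = 2.016.
CYP2D6 (28%) and the residual 24% are unaffected.
New clearance relative to baseline: 2.016 + 0.28 + 0.24 = 2.536.
Since steady-state concentration ∝ 1/CL, the ratio is 1 / 2.536 = 0.39.

0.39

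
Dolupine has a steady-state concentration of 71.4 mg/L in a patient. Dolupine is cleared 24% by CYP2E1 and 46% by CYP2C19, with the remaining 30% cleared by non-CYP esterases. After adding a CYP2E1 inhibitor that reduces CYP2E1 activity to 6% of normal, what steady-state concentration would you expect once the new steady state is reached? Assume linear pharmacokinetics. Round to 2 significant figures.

92 mg/L

CYP2E1: 0.24 × 0.06 = 0.0144
CYP2C19: 0.46 (unchanged)
Other: 0.3 (unchanged)
CL_new/CL_old = 0.0144 + 0.46 + 0.3 = 0.7744.
With dosing unchanged, steady-state concentration scales as 1/CL: 71.4 / 0.7744 = 92 mg/L.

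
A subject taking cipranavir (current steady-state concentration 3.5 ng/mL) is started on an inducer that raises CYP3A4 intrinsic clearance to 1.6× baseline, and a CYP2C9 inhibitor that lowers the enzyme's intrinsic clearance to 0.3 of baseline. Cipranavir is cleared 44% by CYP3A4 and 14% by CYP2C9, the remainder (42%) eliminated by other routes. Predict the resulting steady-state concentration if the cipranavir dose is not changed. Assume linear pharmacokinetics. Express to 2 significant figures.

The CYP3A4 pathway (44% of clearance) rises to 1.6× activity: 0.44 × 1.6 = 0.704.
The CYP2C9 pathway (14% of clearance) drops to 0.3× activity: 0.14 × 0.3 = 0.042.
Non-CYP routes (42%) are unchanged.
CL_new/CL_old = 0.704 + 0.042 + 0.42 = 1.166.
Dividing the baseline by the relative clearance: 3.5 / 1.166 = 3.0 ng/mL.

3.0 ng/mL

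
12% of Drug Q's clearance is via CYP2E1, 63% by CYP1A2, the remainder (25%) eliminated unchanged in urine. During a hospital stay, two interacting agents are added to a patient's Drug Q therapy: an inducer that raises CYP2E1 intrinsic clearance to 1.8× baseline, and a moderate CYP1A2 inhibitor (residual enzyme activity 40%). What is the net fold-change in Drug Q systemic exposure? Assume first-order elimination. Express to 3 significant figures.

The CYP2E1 pathway (12% of clearance) is boosted to 1.8× activity: 0.12 × 1.8 = 0.216.
The CYP1A2 pathway (63% of clearance) falls to 0.4× activity: 0.63 × 0.4 = 0.252.
The remaining 25% of clearance is unaffected.
New clearance relative to baseline: 0.216 + 0.252 + 0.25 = 0.718.
Systemic exposure ∝ 1/CL: fold-change = 1 / 0.718 = 1.39.

1.39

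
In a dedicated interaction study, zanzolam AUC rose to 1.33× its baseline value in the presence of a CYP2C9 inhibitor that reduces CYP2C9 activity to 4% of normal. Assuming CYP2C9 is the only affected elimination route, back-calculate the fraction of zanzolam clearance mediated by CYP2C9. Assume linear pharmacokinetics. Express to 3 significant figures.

0.258

CL'/CL = 1 / 1.33 = 0.7519
0.04·fm + (1 − fm) = 0.7519
fm = (0.7519 − 1) / (0.04 − 1) = 0.258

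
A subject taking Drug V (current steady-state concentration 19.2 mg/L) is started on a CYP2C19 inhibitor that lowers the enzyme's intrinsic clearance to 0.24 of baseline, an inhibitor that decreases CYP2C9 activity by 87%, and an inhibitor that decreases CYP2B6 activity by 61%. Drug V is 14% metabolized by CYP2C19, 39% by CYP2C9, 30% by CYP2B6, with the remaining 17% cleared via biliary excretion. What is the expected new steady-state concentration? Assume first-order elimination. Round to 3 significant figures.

The CYP2C19 pathway (14% of clearance) drops to 0.24× activity: 0.14 × 0.24 = 0.0336.
The CYP2C9 pathway (39% of clearance) is reduced to 0.13× activity: 0.39 × 0.13 = 0.0507.
The CYP2B6 pathway (30% of clearance) falls to 0.39× activity: 0.3 × 0.39 = 0.117.
Non-CYP routes (17%) are unchanged.
CL_new/CL_old = 0.0336 + 0.0507 + 0.117 + 0.17 = 0.3713.
New steady-state concentration = 19.2 / 0.3713 = 51.7 mg/L (concentration scales inversely with clearance).

51.7 mg/L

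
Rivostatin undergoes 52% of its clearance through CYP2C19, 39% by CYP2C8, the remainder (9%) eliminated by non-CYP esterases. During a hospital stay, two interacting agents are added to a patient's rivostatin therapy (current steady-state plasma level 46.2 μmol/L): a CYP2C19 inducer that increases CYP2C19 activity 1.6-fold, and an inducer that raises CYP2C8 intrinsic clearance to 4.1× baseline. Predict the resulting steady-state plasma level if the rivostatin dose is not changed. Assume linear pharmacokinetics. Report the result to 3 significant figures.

18.3 μmol/L

CYP2C19: 0.52 × 1.6 = 0.832
CYP2C8: 0.39 × 4.1 = 1.599
Other: 0.09 (unchanged)
New clearance relative to baseline: 0.832 + 1.599 + 0.09 = 2.521.
Dividing the baseline by the relative clearance: 46.2 / 2.521 = 18.3 μmol/L.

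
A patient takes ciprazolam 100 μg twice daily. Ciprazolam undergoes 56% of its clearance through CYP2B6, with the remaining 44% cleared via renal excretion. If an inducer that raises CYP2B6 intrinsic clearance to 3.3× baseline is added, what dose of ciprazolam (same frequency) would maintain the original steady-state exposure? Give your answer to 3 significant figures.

229 μg

CYP2B6: 0.56 × 3.3 = 1.848
Other: 0.44 (unchanged)
New clearance relative to baseline: 1.848 + 0.44 = 2.288.
Css,avg = (dose rate)/CL, so holding Css fixed requires dose ∝ CL: 100 × 2.288 = 229 μg.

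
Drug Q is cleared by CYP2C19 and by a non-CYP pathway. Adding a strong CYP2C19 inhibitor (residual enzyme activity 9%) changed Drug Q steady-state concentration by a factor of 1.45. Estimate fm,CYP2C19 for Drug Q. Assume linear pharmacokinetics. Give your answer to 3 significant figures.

CL'/CL = 1 / 1.45 = 0.6897
0.09·fm + (1 − fm) = 0.6897
fm = (0.6897 − 1) / (0.09 − 1) = 0.341

0.341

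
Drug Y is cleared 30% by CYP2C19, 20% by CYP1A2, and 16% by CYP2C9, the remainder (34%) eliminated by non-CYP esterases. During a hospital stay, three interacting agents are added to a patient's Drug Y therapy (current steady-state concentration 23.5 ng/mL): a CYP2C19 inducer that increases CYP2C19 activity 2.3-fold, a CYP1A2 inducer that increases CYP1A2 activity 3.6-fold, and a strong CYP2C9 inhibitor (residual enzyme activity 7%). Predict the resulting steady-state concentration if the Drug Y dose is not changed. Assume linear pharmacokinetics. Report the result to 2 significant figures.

The CYP2C19 pathway (30% of clearance) increases to 2.3× activity: 0.3 × 2.3 = 0.69.
The CYP1A2 pathway (20% of clearance) rises to 3.6× activity: 0.2 × 3.6 = 0.72.
The CYP2C9 pathway (16% of clearance) is reduced to 0.07× activity: 0.16 × 0.07 = 0.0112.
The remaining 34% of clearance is unaffected.
New clearance relative to baseline: 0.69 + 0.72 + 0.0112 + 0.34 = 1.7612.
Steady-state concentration ∝ 1/CL: new value = 23.5 / 1.7612 = 13 ng/mL.

13 ng/mL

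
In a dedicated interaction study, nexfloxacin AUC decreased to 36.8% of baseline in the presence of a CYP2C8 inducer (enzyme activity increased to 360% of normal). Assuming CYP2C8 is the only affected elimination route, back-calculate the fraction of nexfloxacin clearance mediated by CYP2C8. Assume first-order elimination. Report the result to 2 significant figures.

0.66

CL'/CL = 1 / 0.368 = 2.717
3.6·fm + (1 − fm) = 2.717
fm = (2.717 − 1) / (3.6 − 1) = 0.66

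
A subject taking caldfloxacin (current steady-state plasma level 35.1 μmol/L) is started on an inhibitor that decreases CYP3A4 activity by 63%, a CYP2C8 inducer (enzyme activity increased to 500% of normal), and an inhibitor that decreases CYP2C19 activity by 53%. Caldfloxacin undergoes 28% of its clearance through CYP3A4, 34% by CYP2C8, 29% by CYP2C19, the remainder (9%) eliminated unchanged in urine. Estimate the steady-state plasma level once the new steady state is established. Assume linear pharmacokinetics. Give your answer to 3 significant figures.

CYP3A4: 0.28 × 0.37 = 0.1036
CYP2C8: 0.34 × 5 = 1.7
CYP2C19: 0.29 × 0.47 = 0.1363
Other: 0.09 (unchanged)
Relative clearance = 0.1036 + 1.7 + 0.1363 + 0.09 = 2.0299.
Steady-state plasma level ∝ 1/CL: new value = 35.1 / 2.0299 = 17.3 μmol/L.

17.3 μmol/L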